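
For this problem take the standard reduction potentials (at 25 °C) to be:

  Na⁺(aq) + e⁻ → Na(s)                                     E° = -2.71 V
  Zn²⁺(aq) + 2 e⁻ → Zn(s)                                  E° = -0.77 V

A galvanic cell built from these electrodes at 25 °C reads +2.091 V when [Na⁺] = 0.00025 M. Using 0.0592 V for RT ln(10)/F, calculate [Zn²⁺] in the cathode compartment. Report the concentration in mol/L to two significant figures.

0.0079 M

Zn²⁺/Zn is the cathode, Na⁺/Na the anode: E°cell = +1.94 V, n = 2.
Overall reaction: Zn²⁺(aq) + 2 Na(s) → Zn(s) + 2 Na⁺(aq); Q = [Na⁺]^2/[Zn²⁺]^1.
From E = E° − (0.0592/n) log Q: log Q = (E° − E)·n/0.0592 = (+1.94 − (+2.091))·2/0.0592 = -5.1014.
So 1·log[Zn²⁺] = 2·log(0.00025) − log Q = -7.2041 − (-5.1014) = -2.1027; [Zn²⁺] = 10^(-2.1027) ≈ 0.0079 M.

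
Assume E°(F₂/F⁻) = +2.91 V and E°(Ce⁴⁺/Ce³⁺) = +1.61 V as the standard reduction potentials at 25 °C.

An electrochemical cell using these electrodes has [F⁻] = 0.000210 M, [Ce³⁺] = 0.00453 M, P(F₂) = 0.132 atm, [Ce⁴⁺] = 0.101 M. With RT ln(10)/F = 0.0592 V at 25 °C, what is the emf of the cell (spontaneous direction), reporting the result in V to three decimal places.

F₂/F⁻ is the cathode (higher E°), Ce⁴⁺/Ce³⁺ the anode: E°cell = +2.91 − (+1.61) = +1.30 V, n = 2.
Overall: F₂(g) + 2 Ce³⁺(aq) → 2 F⁻(aq) + 2 Ce⁴⁺(aq)
Q = [F⁻]^2·[Ce⁴⁺]^2 / (P(F₂)·[Ce³⁺]^2); log Q = -3.780.
E = E° − (0.0592/n) log Q = +1.30 − (0.0592/2)(-3.780) = +1.412 V.

+1.412 V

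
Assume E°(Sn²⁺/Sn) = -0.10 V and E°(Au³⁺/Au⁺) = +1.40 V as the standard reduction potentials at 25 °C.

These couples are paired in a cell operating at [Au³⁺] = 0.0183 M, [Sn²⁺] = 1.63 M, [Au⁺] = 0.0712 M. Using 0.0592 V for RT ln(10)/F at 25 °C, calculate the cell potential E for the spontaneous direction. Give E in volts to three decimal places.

Au³⁺/Au⁺ is the cathode (higher E°), Sn²⁺/Sn the anode: E°cell = +1.40 − (-0.10) = +1.50 V, n = 2.
Overall: Au³⁺(aq) + Sn(s) → Au⁺(aq) + Sn²⁺(aq)
Q = [Au⁺]·[Sn²⁺] / ([Au³⁺]); log Q = 0.802.
E = E° − (0.0592/n) log Q = +1.50 − (0.0592/2)(0.802) = +1.476 V.

+1.476 V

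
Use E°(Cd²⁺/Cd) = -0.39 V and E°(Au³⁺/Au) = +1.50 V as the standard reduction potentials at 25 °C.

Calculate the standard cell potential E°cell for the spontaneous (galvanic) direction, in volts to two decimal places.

+1.89 V

The Au³⁺/Au couple has the higher reduction potential, so it is the cathode; Cd²⁺/Cd is oxidised at the anode.
E°cell = E°(cathode) − E°(anode) = (+1.50) − (-0.39) = +1.89 V.
Since E°cell > 0, the reaction is spontaneous under standard conditions.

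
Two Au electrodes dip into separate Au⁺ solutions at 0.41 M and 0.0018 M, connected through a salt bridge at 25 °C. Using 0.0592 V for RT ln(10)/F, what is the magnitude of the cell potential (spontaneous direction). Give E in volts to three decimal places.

For a concentration cell E°cell = 0. The 0.41 M side is the cathode (reduction is favoured where [Au⁺] is higher).
With n = 1, E = −(0.0592/1) log([Au⁺]ₐₙ/[Au⁺]꜀ₐₜ) = −(0.0592/1) log(0.0018/0.41) = −(0.0592/1)(-2.358) = +0.140 V.

+0.140 V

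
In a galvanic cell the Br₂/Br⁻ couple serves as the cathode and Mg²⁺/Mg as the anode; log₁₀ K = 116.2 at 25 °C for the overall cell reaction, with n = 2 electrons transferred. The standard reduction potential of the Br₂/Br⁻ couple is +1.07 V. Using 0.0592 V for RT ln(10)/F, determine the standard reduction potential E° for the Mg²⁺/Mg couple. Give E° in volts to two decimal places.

-2.37 V

E°cell = (0.0592/n)·log K = (0.0592/2)(116.2) = +3.440 V.
Since Br₂/Br⁻ is the cathode and Mg²⁺/Mg the anode, E°cell = E°(Br₂/Br⁻) − E°(Mg²⁺/Mg).
So E°(Mg²⁺/Mg) = E°(Br₂/Br⁻) − E°cell = (+1.07) − (+3.440) = -2.37 V.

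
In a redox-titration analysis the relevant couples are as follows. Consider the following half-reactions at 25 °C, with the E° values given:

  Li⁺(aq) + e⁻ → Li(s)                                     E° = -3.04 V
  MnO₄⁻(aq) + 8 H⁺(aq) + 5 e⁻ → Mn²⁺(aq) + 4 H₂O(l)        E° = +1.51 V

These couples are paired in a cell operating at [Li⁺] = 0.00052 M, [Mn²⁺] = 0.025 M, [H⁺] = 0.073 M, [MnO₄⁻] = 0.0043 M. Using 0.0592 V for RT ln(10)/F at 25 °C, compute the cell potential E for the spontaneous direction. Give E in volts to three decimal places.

+4.628 V

MnO₄⁻/Mn²⁺ is the cathode (higher E°), Li⁺/Li the anode: E°cell = +1.51 − (-3.04) = +4.55 V, n = 5.
Overall: MnO₄⁻(aq) + 8 H⁺(aq) + 5 Li(s) → Mn²⁺(aq) + 4 H₂O(l) + 5 Li⁺(aq)
Q = [Mn²⁺]·[Li⁺]^5 / ([MnO₄⁻]·[H⁺]^8); log Q = -6.562.
E = E° − (0.0592/n) log Q = +4.55 − (0.0592/5)(-6.562) = +4.628 V.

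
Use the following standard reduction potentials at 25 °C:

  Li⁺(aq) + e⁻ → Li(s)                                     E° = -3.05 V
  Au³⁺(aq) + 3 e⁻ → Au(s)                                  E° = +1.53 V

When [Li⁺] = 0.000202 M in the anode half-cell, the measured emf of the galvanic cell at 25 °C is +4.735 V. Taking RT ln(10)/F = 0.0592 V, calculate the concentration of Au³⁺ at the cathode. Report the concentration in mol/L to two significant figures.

Au³⁺/Au is the cathode, Li⁺/Li the anode: E°cell = +4.58 V, n = 3.
Overall reaction: Au³⁺(aq) + 3 Li(s) → Au(s) + 3 Li⁺(aq); Q = [Li⁺]^3/[Au³⁺]^1.
From E = E° − (0.0592/n) log Q: log Q = (E° − E)·n/0.0592 = (+4.58 − (+4.735))·3/0.0592 = -7.8547.
So 1·log[Au³⁺] = 3·log(0.000202) − log Q = -11.0839 − (-7.8547) = -3.2292; [Au³⁺] = 10^(-3.2292) ≈ 0.00059 M.

0.00059 M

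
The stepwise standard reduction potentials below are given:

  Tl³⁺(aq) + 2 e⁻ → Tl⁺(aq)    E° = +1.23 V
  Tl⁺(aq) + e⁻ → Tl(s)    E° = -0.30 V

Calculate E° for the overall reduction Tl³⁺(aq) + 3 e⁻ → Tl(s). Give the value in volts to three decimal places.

+0.720 V

Since ΔG° = −nFE° is additive over sequential reductions, n₃E°₃ = n₁E°₁ + n₂E°₂.
E°₃ = (2×+1.23 + 1×-0.30) / 3 = (+2.160) / 3 = +0.720 V.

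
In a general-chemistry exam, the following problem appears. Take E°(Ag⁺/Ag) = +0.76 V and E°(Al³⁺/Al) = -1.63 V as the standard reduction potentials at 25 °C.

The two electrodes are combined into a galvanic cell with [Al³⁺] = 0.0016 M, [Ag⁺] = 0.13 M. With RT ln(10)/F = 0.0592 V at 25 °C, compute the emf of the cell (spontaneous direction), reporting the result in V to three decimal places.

+2.393 V

Ag⁺/Ag is the cathode (higher E°), Al³⁺/Al the anode: E°cell = +0.76 − (-1.63) = +2.39 V, n = 3.
Overall: 3 Ag⁺(aq) + Al(s) → 3 Ag(s) + Al³⁺(aq)
Q = [Al³⁺] / ([Ag⁺]^3); log Q = -0.138.
E = E° − (0.0592/n) log Q = +2.39 − (0.0592/3)(-0.138) = +2.393 V.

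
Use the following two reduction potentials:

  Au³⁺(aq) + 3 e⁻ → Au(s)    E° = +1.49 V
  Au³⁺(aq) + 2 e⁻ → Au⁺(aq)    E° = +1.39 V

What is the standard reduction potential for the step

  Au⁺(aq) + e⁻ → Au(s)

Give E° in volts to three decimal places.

+1.690 V

Sequential free energies add, so n₃E°₃ = n₁E°₁ + n₂E°₂.
With n₃ = 3, and the known step contributing 2×(+1.39) V, the unknown satisfies 1·E° = 3×(+1.49) − 2×(+1.39) = +1.690.
E° = +1.690 / 1 = +1.690 V.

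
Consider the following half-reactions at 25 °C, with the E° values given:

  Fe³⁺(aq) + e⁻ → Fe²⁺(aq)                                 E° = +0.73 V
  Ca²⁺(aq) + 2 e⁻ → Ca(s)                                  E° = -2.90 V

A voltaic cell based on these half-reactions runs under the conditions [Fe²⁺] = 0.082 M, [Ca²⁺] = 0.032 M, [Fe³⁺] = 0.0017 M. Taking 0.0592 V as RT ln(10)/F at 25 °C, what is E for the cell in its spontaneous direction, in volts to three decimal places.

Fe³⁺/Fe²⁺ is the cathode (higher E°), Ca²⁺/Ca the anode: E°cell = +0.73 − (-2.90) = +3.63 V, n = 2.
Overall: 2 Fe³⁺(aq) + Ca(s) → 2 Fe²⁺(aq) + Ca²⁺(aq)
Q = [Fe²⁺]^2·[Ca²⁺] / ([Fe³⁺]^2); log Q = 1.872.
E = E° − (0.0592/n) log Q = +3.63 − (0.0592/2)(1.872) = +3.575 V.

+3.575 V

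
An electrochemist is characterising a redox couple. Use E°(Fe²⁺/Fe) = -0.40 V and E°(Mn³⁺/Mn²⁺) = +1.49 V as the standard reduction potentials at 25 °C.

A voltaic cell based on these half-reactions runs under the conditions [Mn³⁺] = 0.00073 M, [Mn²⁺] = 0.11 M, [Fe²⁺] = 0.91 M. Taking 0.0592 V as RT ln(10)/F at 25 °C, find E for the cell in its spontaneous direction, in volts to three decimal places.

Mn³⁺/Mn²⁺ is the cathode (higher E°), Fe²⁺/Fe the anode: E°cell = +1.49 − (-0.40) = +1.89 V, n = 2.
Overall: 2 Mn³⁺(aq) + Fe(s) → 2 Mn²⁺(aq) + Fe²⁺(aq)
Q = [Mn²⁺]^2·[Fe²⁺] / ([Mn³⁺]^2); log Q = 4.315.
E = E° − (0.0592/n) log Q = +1.89 − (0.0592/2)(4.315) = +1.762 V.

+1.762 V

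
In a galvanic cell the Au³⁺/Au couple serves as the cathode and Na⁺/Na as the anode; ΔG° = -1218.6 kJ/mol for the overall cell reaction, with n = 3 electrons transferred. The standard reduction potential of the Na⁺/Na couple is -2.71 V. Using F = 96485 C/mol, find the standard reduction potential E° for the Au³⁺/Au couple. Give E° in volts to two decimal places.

+1.50 V

E°cell = −ΔG°/(nF) = −(-1218.6×10³)/((3)(96485)) = +4.210 V.
Since Au³⁺/Au is the cathode and Na⁺/Na the anode, E°cell = E°(Au³⁺/Au) − E°(Na⁺/Na).
So E°(Au³⁺/Au) = E°cell + E°(Na⁺/Na) = +4.210 + (-2.71) = +1.50 V.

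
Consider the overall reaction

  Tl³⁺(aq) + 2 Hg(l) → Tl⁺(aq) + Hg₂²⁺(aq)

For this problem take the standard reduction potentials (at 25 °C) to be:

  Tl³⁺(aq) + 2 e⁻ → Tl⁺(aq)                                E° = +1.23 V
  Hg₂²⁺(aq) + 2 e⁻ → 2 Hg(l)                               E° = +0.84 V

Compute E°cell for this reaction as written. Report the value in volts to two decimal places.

+0.39 V

The Tl³⁺/Tl⁺ couple has the higher reduction potential, so it is the cathode; Hg₂²⁺/Hg is oxidised at the anode.
E°cell = E°(cathode) − E°(anode) = (+1.23) − (+0.84) = +0.39 V.
Since E°cell > 0, the reaction is spontaneous under standard conditions.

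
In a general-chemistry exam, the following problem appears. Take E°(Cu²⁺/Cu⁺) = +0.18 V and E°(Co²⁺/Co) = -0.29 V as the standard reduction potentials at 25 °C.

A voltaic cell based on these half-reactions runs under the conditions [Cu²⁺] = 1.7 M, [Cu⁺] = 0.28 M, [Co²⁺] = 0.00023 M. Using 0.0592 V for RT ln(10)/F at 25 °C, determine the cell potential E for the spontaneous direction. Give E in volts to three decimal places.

+0.624 V

Cu²⁺/Cu⁺ is the cathode (higher E°), Co²⁺/Co the anode: E°cell = +0.18 − (-0.29) = +0.47 V, n = 2.
Overall: 2 Cu²⁺(aq) + Co(s) → 2 Cu⁺(aq) + Co²⁺(aq)
Q = [Cu⁺]^2·[Co²⁺] / ([Cu²⁺]^2); log Q = -5.205.
E = E° − (0.0592/n) log Q = +0.47 − (0.0592/2)(-5.205) = +0.624 V.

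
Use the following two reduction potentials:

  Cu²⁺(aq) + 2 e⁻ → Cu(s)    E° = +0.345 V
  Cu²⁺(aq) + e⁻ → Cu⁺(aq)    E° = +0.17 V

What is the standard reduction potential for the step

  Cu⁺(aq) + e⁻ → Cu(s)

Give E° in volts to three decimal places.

Sequential free energies add, so n₃E°₃ = n₁E°₁ + n₂E°₂.
With n₃ = 2, and the known step contributing 1×(+0.17) V, the unknown satisfies 1·E° = 2×(+0.345) − 1×(+0.17) = +0.520.
E° = +0.520 / 1 = +0.520 V.

+0.520 V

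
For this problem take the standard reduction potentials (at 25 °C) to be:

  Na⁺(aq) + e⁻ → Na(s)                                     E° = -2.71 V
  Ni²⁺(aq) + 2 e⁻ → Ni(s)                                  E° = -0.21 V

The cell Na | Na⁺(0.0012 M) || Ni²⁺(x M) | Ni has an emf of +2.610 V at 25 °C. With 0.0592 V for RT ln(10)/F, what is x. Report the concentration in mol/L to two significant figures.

Ni²⁺/Ni is the cathode, Na⁺/Na the anode: E°cell = +2.50 V, n = 2.
Overall reaction: Ni²⁺(aq) + 2 Na(s) → Ni(s) + 2 Na⁺(aq); Q = [Na⁺]^2/[Ni²⁺]^1.
From E = E° − (0.0592/n) log Q: log Q = (E° − E)·n/0.0592 = (+2.50 − (+2.610))·2/0.0592 = -3.7162.
So 1·log[Ni²⁺] = 2·log(0.0012) − log Q = -5.8416 − (-3.7162) = -2.1254; [Ni²⁺] = 10^(-2.1254) ≈ 0.0075 M.

0.0075 M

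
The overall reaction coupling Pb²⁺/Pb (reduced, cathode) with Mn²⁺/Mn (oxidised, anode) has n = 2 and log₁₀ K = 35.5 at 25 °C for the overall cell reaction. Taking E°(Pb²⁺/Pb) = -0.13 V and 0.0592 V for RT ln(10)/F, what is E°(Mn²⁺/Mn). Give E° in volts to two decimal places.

-1.18 V

E°cell = (0.0592/n)·log K = (0.0592/2)(35.5) = +1.051 V.
Since Pb²⁺/Pb is the cathode and Mn²⁺/Mn the anode, E°cell = E°(Pb²⁺/Pb) − E°(Mn²⁺/Mn).
So E°(Mn²⁺/Mn) = E°(Pb²⁺/Pb) − E°cell = (-0.13) − (+1.051) = -1.18 V.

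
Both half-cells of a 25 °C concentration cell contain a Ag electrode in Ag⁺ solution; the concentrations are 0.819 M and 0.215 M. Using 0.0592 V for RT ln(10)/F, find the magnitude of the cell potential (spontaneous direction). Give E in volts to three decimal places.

For a concentration cell E°cell = 0. The 0.819 M side is the cathode (reduction is favoured where [Ag⁺] is higher).
With n = 1, E = −(0.0592/1) log([Ag⁺]ₐₙ/[Ag⁺]꜀ₐₜ) = −(0.0592/1) log(0.215/0.819) = −(0.0592/1)(-0.581) = +0.034 V.

+0.034 V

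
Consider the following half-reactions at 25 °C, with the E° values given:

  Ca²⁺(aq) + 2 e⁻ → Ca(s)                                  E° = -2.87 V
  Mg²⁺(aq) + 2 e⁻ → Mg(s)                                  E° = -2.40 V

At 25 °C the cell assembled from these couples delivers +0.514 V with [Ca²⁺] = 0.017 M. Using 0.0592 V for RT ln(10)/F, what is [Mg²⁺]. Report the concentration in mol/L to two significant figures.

0.52 M

Mg²⁺/Mg is the cathode, Ca²⁺/Ca the anode: E°cell = +0.47 V, n = 2.
Overall reaction: Mg²⁺(aq) + Ca(s) → Mg(s) + Ca²⁺(aq); Q = [Ca²⁺]^1/[Mg²⁺]^1.
From E = E° − (0.0592/n) log Q: log Q = (E° − E)·n/0.0592 = (+0.47 − (+0.514))·2/0.0592 = -1.4865.
So 1·log[Mg²⁺] = 1·log(0.017) − log Q = -1.7696 − (-1.4865) = -0.2831; [Mg²⁺] = 10^(-0.2831) ≈ 0.52 M.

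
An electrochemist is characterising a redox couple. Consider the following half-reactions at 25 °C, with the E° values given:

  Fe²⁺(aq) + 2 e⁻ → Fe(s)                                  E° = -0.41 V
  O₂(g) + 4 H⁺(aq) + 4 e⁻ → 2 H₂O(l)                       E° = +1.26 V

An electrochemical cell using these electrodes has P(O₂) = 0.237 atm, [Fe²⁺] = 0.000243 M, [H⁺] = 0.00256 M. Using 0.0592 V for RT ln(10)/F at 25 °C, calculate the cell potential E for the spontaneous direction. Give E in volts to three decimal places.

O₂/H₂O is the cathode (higher E°), Fe²⁺/Fe the anode: E°cell = +1.26 − (-0.41) = +1.67 V, n = 4.
Overall: O₂(g) + 4 H⁺(aq) + 2 Fe(s) → 2 H₂O(l) + 2 Fe²⁺(aq)
Q = [Fe²⁺]^2 / (P(O₂)·[H⁺]^4); log Q = 3.764.
E = E° − (0.0592/n) log Q = +1.67 − (0.0592/4)(3.764) = +1.614 V.

+1.614 V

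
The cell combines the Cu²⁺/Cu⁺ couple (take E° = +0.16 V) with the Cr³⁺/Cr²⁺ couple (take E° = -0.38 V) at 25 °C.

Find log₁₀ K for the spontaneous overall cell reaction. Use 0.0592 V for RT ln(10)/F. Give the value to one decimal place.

9.1

Cathode: Cu²⁺/Cu⁺; anode: Cr³⁺/Cr²⁺. E°cell = +0.54 V, n = 1.
log K = nE°cell / 0.0592 = (1)(+0.54) / 0.0592 = 9.1.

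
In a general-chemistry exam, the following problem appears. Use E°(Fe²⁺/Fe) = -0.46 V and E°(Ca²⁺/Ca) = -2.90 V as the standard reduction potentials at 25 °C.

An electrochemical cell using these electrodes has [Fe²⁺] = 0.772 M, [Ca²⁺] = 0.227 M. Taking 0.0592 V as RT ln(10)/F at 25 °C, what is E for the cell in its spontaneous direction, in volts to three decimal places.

Fe²⁺/Fe is the cathode (higher E°), Ca²⁺/Ca the anode: E°cell = -0.46 − (-2.90) = +2.44 V, n = 2.
Overall: Fe²⁺(aq) + Ca(s) → Fe(s) + Ca²⁺(aq)
Q = [Ca²⁺] / ([Fe²⁺]); log Q = -0.532.
E = E° − (0.0592/n) log Q = +2.44 − (0.0592/2)(-0.532) = +2.456 V.

+2.456 V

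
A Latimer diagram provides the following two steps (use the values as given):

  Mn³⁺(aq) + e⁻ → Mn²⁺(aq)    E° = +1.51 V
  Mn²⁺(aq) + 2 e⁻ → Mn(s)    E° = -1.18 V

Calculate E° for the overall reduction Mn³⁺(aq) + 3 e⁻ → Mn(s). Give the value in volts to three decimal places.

Since ΔG° = −nFE° is additive over sequential reductions, n₃E°₃ = n₁E°₁ + n₂E°₂.
E°₃ = (1×+1.51 + 2×-1.18) / 3 = (-0.850) / 3 = -0.283 V.
E° values themselves are not directly additive — weighting by electron count is essential.

-0.283 V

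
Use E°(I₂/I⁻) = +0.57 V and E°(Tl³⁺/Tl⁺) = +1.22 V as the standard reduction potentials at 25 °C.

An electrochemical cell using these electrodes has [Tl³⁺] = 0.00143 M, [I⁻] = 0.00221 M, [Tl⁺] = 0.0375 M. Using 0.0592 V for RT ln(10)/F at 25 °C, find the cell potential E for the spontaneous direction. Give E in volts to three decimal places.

+0.451 V

Tl³⁺/Tl⁺ is the cathode (higher E°), I₂/I⁻ the anode: E°cell = +1.22 − (+0.57) = +0.65 V, n = 2.
Overall: Tl³⁺(aq) + 2 I⁻(aq) → Tl⁺(aq) + I₂(s)
Q = [Tl⁺] / ([Tl³⁺]·[I⁻]^2); log Q = 6.730.
E = E° − (0.0592/n) log Q = +0.65 − (0.0592/2)(6.730) = +0.451 V.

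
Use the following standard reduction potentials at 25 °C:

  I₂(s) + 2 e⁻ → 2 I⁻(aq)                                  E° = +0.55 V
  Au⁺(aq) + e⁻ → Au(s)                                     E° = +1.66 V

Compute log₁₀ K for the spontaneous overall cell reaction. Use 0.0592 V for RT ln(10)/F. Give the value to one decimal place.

Cathode: Au⁺/Au; anode: I₂/I⁻. E°cell = +1.11 V, n = 2.
log K = nE°cell / 0.0592 = (2)(+1.11) / 0.0592 = 37.5.

37.5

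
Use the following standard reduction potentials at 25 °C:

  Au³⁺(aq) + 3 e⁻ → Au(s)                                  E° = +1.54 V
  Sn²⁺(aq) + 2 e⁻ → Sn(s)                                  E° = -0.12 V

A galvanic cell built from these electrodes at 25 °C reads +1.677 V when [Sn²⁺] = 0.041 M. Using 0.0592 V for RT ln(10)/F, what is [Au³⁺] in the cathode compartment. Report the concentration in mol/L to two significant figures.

0.060 M

Au³⁺/Au is the cathode, Sn²⁺/Sn the anode: E°cell = +1.66 V, n = 6.
Overall reaction: 2 Au³⁺(aq) + 3 Sn(s) → 2 Au(s) + 3 Sn²⁺(aq); Q = [Sn²⁺]^3/[Au³⁺]^2.
From E = E° − (0.0592/n) log Q: log Q = (E° − E)·n/0.0592 = (+1.66 − (+1.677))·6/0.0592 = -1.7230.
So 2·log[Au³⁺] = 3·log(0.041) − log Q = -4.1616 − (-1.7230) = -2.4386; log[Au³⁺] = -2.4386 / 2 = -1.2193; [Au³⁺] = 10^(-1.2193) ≈ 0.060 M.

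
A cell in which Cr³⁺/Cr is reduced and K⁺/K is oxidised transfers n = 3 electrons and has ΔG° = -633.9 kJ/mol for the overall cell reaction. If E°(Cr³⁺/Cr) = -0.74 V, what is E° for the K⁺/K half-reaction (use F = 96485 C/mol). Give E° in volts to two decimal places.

-2.93 V

E°cell = −ΔG°/(nF) = −(-633.9×10³)/((3)(96485)) = +2.190 V.
Since Cr³⁺/Cr is the cathode and K⁺/K the anode, E°cell = E°(Cr³⁺/Cr) − E°(K⁺/K).
So E°(K⁺/K) = E°(Cr³⁺/Cr) − E°cell = (-0.74) − (+2.190) = -2.93 V.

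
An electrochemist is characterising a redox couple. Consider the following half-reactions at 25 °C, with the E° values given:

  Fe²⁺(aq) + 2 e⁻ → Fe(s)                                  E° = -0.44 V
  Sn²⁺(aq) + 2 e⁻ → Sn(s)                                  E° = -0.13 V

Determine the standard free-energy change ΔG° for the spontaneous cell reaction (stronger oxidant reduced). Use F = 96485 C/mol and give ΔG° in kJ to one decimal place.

-59.8 kJ

Sn²⁺/Sn (E° = -0.13 V) is the cathode; Fe²⁺/Fe (E° = -0.44 V) is the anode, so E°cell = +0.31 V.
Balancing electrons gives n = 2 (lcm of 2 and 2).
ΔG° = −nFE° = −(2)(96485)(+0.31) = -59,821 J = -59.8 kJ.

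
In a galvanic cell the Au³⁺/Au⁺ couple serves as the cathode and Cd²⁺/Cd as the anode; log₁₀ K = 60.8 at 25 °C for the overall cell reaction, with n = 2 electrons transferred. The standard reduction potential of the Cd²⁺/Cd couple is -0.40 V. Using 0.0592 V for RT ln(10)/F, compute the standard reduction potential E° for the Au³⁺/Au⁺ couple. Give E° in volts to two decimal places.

+1.40 V

E°cell = (0.0592/n)·log K = (0.0592/2)(60.8) = +1.800 V.
Since Au³⁺/Au⁺ is the cathode and Cd²⁺/Cd the anode, E°cell = E°(Au³⁺/Au⁺) − E°(Cd²⁺/Cd).
So E°(Au³⁺/Au⁺) = E°cell + E°(Cd²⁺/Cd) = +1.800 + (-0.40) = +1.40 V.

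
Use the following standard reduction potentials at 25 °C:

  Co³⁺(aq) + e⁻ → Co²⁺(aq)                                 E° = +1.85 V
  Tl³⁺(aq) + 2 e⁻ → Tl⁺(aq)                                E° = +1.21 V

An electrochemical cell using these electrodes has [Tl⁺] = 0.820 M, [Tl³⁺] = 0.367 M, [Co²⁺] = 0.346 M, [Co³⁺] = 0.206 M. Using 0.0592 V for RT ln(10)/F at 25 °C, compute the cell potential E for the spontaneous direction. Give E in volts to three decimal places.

Co³⁺/Co²⁺ is the cathode (higher E°), Tl³⁺/Tl⁺ the anode: E°cell = +1.85 − (+1.21) = +0.64 V, n = 2.
Overall: 2 Co³⁺(aq) + Tl⁺(aq) → 2 Co²⁺(aq) + Tl³⁺(aq)
Q = [Co²⁺]^2·[Tl³⁺] / ([Co³⁺]^2·[Tl⁺]); log Q = 0.101.
E = E° − (0.0592/n) log Q = +0.64 − (0.0592/2)(0.101) = +0.637 V.

+0.637 V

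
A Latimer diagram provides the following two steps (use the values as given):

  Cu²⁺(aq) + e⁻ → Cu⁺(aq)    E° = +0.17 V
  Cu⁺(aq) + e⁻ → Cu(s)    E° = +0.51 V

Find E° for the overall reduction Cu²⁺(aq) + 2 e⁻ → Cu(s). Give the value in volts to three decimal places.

Standard free energies of sequential steps add: ΔG°₃ = ΔG°₁ + ΔG°₂, so n₃E°₃ = n₁E°₁ + n₂E°₂.
E°₃ = (1×+0.17 + 1×+0.51) / 2 = (+0.680) / 2 = +0.340 V.

+0.340 V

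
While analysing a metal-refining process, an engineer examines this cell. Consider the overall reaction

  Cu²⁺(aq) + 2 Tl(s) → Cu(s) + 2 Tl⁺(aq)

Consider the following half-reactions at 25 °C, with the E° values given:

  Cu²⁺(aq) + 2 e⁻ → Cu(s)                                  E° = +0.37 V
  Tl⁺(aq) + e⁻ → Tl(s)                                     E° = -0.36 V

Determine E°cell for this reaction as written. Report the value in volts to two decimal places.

+0.73 V

The Cu²⁺/Cu couple has the higher reduction potential, so it is the cathode; Tl⁺/Tl is oxidised at the anode.
E°cell = E°(cathode) − E°(anode) = (+0.37) − (-0.36) = +0.73 V.
Since E°cell > 0, the reaction is spontaneous under standard conditions.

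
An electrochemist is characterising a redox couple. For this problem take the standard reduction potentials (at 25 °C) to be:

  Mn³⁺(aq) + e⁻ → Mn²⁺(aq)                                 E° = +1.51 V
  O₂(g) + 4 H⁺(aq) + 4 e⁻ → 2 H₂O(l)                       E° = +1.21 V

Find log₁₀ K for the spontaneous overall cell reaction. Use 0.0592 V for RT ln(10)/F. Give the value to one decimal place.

Cathode: Mn³⁺/Mn²⁺; anode: O₂/H₂O. E°cell = +0.30 V, n = 4.
log K = nE°cell / 0.0592 = (4)(+0.30) / 0.0592 = 20.3.

20.3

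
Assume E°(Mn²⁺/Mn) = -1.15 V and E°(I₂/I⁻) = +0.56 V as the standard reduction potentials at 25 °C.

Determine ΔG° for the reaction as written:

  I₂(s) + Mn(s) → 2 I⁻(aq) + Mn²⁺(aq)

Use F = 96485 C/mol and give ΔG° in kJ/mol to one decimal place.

As written, I₂/I⁻ is reduced (cathode) and Mn²⁺/Mn is oxidised (anode), so E°cell = (+0.56) − (-1.15) = +1.71 V.
Balancing electrons gives n = 2.
ΔG° = −nFE° = −(2)(96485)(+1.71) = -329,979 J = -330.0 kJ/mol.

-330.0 kJ/mol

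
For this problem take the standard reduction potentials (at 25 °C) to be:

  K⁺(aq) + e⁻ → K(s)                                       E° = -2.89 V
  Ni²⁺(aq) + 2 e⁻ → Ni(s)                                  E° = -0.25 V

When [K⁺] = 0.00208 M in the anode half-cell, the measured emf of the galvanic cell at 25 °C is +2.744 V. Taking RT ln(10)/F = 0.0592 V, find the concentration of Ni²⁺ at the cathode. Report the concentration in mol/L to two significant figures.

0.014 M

Ni²⁺/Ni is the cathode, K⁺/K the anode: E°cell = +2.64 V, n = 2.
Overall reaction: Ni²⁺(aq) + 2 K(s) → Ni(s) + 2 K⁺(aq); Q = [K⁺]^2/[Ni²⁺]^1.
From E = E° − (0.0592/n) log Q: log Q = (E° − E)·n/0.0592 = (+2.64 − (+2.744))·2/0.0592 = -3.5135.
So 1·log[Ni²⁺] = 2·log(0.00208) − log Q = -5.3639 − (-3.5135) = -1.8504; [Ni²⁺] = 10^(-1.8504) ≈ 0.014 M.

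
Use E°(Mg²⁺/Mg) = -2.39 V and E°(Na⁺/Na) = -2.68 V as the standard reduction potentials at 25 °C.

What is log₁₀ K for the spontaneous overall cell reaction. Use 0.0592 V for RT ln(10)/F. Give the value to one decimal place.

9.8

Cathode: Mg²⁺/Mg; anode: Na⁺/Na. E°cell = +0.29 V, n = 2.
log K = nE°cell / 0.0592 = (2)(+0.29) / 0.0592 = 9.8.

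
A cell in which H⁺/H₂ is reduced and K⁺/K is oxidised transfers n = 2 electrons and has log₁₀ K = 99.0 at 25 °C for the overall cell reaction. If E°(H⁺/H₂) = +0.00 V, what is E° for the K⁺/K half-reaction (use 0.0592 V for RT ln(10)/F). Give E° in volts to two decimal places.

-2.93 V

E°cell = (0.0592/n)·log K = (0.0592/2)(99.0) = +2.930 V.
Since H⁺/H₂ is the cathode and K⁺/K the anode, E°cell = E°(H⁺/H₂) − E°(K⁺/K).
So E°(K⁺/K) = E°(H⁺/H₂) − E°cell = (+0.00) − (+2.930) = -2.93 V.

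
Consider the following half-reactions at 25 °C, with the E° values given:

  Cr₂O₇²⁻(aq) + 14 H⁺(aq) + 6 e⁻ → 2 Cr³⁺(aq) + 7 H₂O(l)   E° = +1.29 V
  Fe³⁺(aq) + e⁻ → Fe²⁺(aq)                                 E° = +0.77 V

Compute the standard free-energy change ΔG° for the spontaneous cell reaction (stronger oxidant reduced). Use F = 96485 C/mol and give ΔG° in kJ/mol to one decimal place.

Cr₂O₇²⁻/Cr³⁺ (E° = +1.29 V) is the cathode; Fe³⁺/Fe²⁺ (E° = +0.77 V) is the anode, so E°cell = +0.52 V.
Balancing electrons gives n = 6 (lcm of 6 and 1).
ΔG° = −nFE° = −(6)(96485)(+0.52) = -301,033 J = -301.0 kJ/mol.

-301.0 kJ/mol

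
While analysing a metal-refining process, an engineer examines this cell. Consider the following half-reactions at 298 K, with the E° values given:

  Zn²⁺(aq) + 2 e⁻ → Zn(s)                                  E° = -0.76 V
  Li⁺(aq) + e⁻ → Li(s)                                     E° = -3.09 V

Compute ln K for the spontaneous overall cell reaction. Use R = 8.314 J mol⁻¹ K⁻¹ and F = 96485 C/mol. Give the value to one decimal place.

181.5

Cathode: Zn²⁺/Zn; anode: Li⁺/Li. E°cell = (-0.76) − (-3.09) = +2.33 V, with n = 2.
ΔG° = −nFE° = −RT ln K, so ln K = nFE°/(RT) = (2)(96485)(+2.33) / ((8.314)(298)) = 181.476.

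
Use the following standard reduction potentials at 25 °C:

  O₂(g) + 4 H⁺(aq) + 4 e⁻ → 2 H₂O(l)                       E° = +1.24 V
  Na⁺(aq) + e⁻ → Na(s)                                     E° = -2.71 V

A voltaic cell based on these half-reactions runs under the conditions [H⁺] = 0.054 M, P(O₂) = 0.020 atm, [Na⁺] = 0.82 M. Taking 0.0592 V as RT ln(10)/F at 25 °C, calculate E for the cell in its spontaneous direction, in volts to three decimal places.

O₂/H₂O is the cathode (higher E°), Na⁺/Na the anode: E°cell = +1.24 − (-2.71) = +3.95 V, n = 4.
Overall: O₂(g) + 4 H⁺(aq) + 4 Na(s) → 2 H₂O(l) + 4 Na⁺(aq)
Q = [Na⁺]^4 / (P(O₂)·[H⁺]^4); log Q = 6.425.
E = E° − (0.0592/n) log Q = +3.95 − (0.0592/4)(6.425) = +3.855 V.

+3.855 V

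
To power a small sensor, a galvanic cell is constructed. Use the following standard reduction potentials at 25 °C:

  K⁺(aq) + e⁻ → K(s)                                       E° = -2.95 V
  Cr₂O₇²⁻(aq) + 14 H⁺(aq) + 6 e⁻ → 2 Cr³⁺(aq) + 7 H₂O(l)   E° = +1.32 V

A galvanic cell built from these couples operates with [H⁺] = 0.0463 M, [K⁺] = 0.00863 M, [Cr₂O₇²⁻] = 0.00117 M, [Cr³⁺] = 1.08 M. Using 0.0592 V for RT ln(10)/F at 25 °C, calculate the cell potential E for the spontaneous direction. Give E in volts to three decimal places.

+4.178 V

Cr₂O₇²⁻/Cr³⁺ is the cathode (higher E°), K⁺/K the anode: E°cell = +1.32 − (-2.95) = +4.27 V, n = 6.
Overall: Cr₂O₇²⁻(aq) + 14 H⁺(aq) + 6 K(s) → 2 Cr³⁺(aq) + 7 H₂O(l) + 6 K⁺(aq)
Q = [Cr³⁺]^2·[K⁺]^6 / ([Cr₂O₇²⁻]·[H⁺]^14); log Q = 9.297.
E = E° − (0.0592/n) log Q = +4.27 − (0.0592/6)(9.297) = +4.178 V.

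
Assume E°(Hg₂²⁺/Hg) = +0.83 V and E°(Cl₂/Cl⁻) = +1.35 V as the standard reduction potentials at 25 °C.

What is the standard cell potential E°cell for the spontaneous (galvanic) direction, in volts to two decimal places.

The Cl₂/Cl⁻ couple has the higher reduction potential, so it is the cathode; Hg₂²⁺/Hg is oxidised at the anode.
E°cell = E°(cathode) − E°(anode) = (+1.35) − (+0.83) = +0.52 V.

+0.52 V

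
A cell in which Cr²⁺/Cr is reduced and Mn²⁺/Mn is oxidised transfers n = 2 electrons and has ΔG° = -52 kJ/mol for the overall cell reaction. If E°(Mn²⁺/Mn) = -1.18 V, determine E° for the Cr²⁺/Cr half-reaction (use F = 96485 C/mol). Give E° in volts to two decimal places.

-0.91 V

E°cell = −ΔG°/(nF) = −(-52×10³)/((2)(96485)) = +0.269 V.
Since Cr²⁺/Cr is the cathode and Mn²⁺/Mn the anode, E°cell = E°(Cr²⁺/Cr) − E°(Mn²⁺/Mn).
So E°(Cr²⁺/Cr) = E°cell + E°(Mn²⁺/Mn) = +0.269 + (-1.18) = -0.91 V.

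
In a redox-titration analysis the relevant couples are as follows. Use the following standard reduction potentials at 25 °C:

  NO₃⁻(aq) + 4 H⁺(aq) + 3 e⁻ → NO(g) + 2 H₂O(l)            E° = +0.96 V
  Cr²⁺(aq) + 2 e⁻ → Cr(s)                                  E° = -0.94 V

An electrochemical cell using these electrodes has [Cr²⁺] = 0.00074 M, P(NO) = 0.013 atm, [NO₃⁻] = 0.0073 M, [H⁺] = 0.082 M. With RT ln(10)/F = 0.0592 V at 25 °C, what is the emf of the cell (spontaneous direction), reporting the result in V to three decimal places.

NO₃⁻/NO is the cathode (higher E°), Cr²⁺/Cr the anode: E°cell = +0.96 − (-0.94) = +1.90 V, n = 6.
Overall: 2 NO₃⁻(aq) + 8 H⁺(aq) + 3 Cr(s) → 2 NO(g) + 4 H₂O(l) + 3 Cr²⁺(aq)
Q = P(NO)^2·[Cr²⁺]^3 / ([NO₃⁻]^2·[H⁺]^8); log Q = -0.202.
E = E° − (0.0592/n) log Q = +1.90 − (0.0592/6)(-0.202) = +1.902 V.

+1.902 V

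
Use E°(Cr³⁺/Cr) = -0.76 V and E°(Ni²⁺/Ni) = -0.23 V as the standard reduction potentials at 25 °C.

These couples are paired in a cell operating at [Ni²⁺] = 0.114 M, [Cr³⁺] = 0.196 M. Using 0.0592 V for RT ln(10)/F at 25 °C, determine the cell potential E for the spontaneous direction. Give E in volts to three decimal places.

Ni²⁺/Ni is the cathode (higher E°), Cr³⁺/Cr the anode: E°cell = -0.23 − (-0.76) = +0.53 V, n = 6.
Overall: 3 Ni²⁺(aq) + 2 Cr(s) → 3 Ni(s) + 2 Cr³⁺(aq)
Q = [Cr³⁺]^2 / ([Ni²⁺]^3); log Q = 1.414.
E = E° − (0.0592/n) log Q = +0.53 − (0.0592/6)(1.414) = +0.516 V.

+0.516 V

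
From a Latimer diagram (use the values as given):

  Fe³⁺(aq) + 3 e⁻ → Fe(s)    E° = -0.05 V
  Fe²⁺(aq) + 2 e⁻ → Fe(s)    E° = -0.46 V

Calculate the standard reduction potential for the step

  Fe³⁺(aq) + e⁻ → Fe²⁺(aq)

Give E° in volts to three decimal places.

Sequential free energies add, so n₃E°₃ = n₁E°₁ + n₂E°₂.
With n₃ = 3, and the known step contributing 2×(-0.46) V, the unknown satisfies 1·E° = 3×(-0.05) − 2×(-0.46) = +0.770.
E° = +0.770 / 1 = +0.770 V.

+0.770 V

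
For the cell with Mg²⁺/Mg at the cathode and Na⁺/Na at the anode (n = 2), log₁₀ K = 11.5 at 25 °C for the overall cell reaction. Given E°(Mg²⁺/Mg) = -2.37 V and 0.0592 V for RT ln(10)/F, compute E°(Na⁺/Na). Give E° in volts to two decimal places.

E°cell = (0.0592/n)·log K = (0.0592/2)(11.5) = +0.340 V.
Since Mg²⁺/Mg is the cathode and Na⁺/Na the anode, E°cell = E°(Mg²⁺/Mg) − E°(Na⁺/Na).
So E°(Na⁺/Na) = E°(Mg²⁺/Mg) − E°cell = (-2.37) − (+0.340) = -2.71 V.

-2.71 V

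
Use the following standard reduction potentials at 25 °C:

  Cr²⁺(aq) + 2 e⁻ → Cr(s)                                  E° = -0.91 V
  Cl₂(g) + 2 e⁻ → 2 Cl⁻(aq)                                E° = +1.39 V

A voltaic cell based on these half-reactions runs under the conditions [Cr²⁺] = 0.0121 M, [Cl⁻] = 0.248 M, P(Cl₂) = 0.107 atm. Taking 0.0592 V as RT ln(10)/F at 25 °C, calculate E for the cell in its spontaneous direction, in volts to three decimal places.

+2.364 V

Cl₂/Cl⁻ is the cathode (higher E°), Cr²⁺/Cr the anode: E°cell = +1.39 − (-0.91) = +2.30 V, n = 2.
Overall: Cl₂(g) + Cr(s) → 2 Cl⁻(aq) + Cr²⁺(aq)
Q = [Cl⁻]^2·[Cr²⁺] / (P(Cl₂)); log Q = -2.158.
E = E° − (0.0592/n) log Q = +2.30 − (0.0592/2)(-2.158) = +2.364 V.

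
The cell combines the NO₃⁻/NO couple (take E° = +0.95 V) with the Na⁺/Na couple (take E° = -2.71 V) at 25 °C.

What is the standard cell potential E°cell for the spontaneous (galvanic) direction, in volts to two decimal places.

The NO₃⁻/NO couple has the higher reduction potential, so it is the cathode; Na⁺/Na is oxidised at the anode.
E°cell = E°(cathode) − E°(anode) = (+0.95) − (-2.71) = +3.66 V.

+3.66 V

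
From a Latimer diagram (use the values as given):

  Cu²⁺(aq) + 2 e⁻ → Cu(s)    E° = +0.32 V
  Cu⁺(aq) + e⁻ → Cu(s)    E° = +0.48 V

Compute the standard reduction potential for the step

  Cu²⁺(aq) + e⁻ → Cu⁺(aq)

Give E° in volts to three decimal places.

+0.160 V

Sequential free energies add, so n₃E°₃ = n₁E°₁ + n₂E°₂.
With n₃ = 2, and the known step contributing 1×(+0.48) V, the unknown satisfies 1·E° = 2×(+0.32) − 1×(+0.48) = +0.160.
E° = +0.160 / 1 = +0.160 V.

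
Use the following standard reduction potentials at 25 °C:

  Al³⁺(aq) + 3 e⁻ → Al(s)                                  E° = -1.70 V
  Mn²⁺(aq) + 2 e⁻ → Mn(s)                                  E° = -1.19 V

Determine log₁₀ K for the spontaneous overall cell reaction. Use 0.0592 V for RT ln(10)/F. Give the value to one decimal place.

51.7

Cathode: Mn²⁺/Mn; anode: Al³⁺/Al. E°cell = +0.51 V, n = 6.
log K = nE°cell / 0.0592 = (6)(+0.51) / 0.0592 = 51.7.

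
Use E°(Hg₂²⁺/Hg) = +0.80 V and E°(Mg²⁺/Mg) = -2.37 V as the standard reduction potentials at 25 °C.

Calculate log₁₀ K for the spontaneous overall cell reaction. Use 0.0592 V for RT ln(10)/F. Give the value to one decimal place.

Cathode: Hg₂²⁺/Hg; anode: Mg²⁺/Mg. E°cell = +3.17 V, n = 2.
log K = nE°cell / 0.0592 = (2)(+3.17) / 0.0592 = 107.1.

107.1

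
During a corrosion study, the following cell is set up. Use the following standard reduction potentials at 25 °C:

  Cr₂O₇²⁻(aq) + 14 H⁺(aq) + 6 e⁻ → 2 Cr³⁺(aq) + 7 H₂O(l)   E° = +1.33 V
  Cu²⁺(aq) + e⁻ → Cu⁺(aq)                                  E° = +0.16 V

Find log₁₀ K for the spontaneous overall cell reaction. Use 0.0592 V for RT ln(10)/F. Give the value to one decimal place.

118.6

Cathode: Cr₂O₇²⁻/Cr³⁺; anode: Cu²⁺/Cu⁺. E°cell = +1.17 V, n = 6.
log K = nE°cell / 0.0592 = (6)(+1.17) / 0.0592 = 118.6.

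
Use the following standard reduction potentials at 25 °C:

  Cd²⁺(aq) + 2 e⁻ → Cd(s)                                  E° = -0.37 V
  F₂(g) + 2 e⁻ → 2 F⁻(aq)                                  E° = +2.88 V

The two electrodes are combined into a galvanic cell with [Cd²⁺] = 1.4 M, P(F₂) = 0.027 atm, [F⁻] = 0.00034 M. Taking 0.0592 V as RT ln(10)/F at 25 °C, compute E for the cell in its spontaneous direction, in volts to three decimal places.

F₂/F⁻ is the cathode (higher E°), Cd²⁺/Cd the anode: E°cell = +2.88 − (-0.37) = +3.25 V, n = 2.
Overall: F₂(g) + Cd(s) → 2 F⁻(aq) + Cd²⁺(aq)
Q = [F⁻]^2·[Cd²⁺] / (P(F₂)); log Q = -5.222.
E = E° − (0.0592/n) log Q = +3.25 − (0.0592/2)(-5.222) = +3.405 V.

+3.405 V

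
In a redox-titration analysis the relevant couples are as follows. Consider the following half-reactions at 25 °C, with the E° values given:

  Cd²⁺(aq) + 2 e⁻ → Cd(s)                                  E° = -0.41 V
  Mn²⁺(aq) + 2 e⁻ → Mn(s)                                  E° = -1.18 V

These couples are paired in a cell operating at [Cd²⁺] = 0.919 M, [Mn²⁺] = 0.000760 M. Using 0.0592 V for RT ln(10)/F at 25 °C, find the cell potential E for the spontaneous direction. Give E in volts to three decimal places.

Cd²⁺/Cd is the cathode (higher E°), Mn²⁺/Mn the anode: E°cell = -0.41 − (-1.18) = +0.77 V, n = 2.
Overall: Cd²⁺(aq) + Mn(s) → Cd(s) + Mn²⁺(aq)
Q = [Mn²⁺] / ([Cd²⁺]); log Q = -3.083.
E = E° − (0.0592/n) log Q = +0.77 − (0.0592/2)(-3.083) = +0.861 V.

+0.861 V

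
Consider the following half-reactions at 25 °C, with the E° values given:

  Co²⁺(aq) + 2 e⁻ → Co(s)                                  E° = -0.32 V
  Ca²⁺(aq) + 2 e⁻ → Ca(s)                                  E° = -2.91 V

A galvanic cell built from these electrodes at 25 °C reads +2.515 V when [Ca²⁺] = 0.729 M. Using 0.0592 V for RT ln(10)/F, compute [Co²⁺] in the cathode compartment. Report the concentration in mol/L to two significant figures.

Co²⁺/Co is the cathode, Ca²⁺/Ca the anode: E°cell = +2.59 V, n = 2.
Overall reaction: Co²⁺(aq) + Ca(s) → Co(s) + Ca²⁺(aq); Q = [Ca²⁺]^1/[Co²⁺]^1.
From E = E° − (0.0592/n) log Q: log Q = (E° − E)·n/0.0592 = (+2.59 − (+2.515))·2/0.0592 = 2.5338.
So 1·log[Co²⁺] = 1·log(0.729) − log Q = -0.1373 − (2.5338) = -2.6711; [Co²⁺] = 10^(-2.6711) ≈ 0.0021 M.

0.0021 M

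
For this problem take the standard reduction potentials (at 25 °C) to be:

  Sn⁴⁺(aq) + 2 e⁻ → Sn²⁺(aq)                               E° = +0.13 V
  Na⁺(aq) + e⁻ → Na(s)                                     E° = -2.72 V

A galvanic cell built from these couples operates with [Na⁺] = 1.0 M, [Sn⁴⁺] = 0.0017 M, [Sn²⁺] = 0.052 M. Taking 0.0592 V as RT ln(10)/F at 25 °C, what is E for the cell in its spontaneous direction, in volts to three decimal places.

Sn⁴⁺/Sn²⁺ is the cathode (higher E°), Na⁺/Na the anode: E°cell = +0.13 − (-2.72) = +2.85 V, n = 2.
Overall: Sn⁴⁺(aq) + 2 Na(s) → Sn²⁺(aq) + 2 Na⁺(aq)
Q = [Sn²⁺]·[Na⁺]^2 / ([Sn⁴⁺]); log Q = 1.486.
E = E° − (0.0592/n) log Q = +2.85 − (0.0592/2)(1.486) = +2.806 V.

+2.806 V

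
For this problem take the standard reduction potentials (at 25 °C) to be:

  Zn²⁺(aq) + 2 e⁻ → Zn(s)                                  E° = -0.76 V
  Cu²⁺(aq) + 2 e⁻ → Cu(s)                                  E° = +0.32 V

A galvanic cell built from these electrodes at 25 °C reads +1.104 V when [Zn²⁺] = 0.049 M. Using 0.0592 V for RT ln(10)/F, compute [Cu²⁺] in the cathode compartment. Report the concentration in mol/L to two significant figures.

Cu²⁺/Cu is the cathode, Zn²⁺/Zn the anode: E°cell = +1.08 V, n = 2.
Overall reaction: Cu²⁺(aq) + Zn(s) → Cu(s) + Zn²⁺(aq); Q = [Zn²⁺]^1/[Cu²⁺]^1.
From E = E° − (0.0592/n) log Q: log Q = (E° − E)·n/0.0592 = (+1.08 − (+1.104))·2/0.0592 = -0.8108.
So 1·log[Cu²⁺] = 1·log(0.049) − log Q = -1.3098 − (-0.8108) = -0.4990; [Cu²⁺] = 10^(-0.4990) ≈ 0.32 M.

0.32 M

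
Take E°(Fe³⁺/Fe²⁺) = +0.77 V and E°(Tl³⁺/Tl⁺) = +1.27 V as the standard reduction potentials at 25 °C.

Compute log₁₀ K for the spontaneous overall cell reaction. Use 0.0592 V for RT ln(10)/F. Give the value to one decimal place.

Cathode: Tl³⁺/Tl⁺; anode: Fe³⁺/Fe²⁺. E°cell = +0.50 V, n = 2.
log K = nE°cell / 0.0592 = (2)(+0.50) / 0.0592 = 16.9.

16.9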